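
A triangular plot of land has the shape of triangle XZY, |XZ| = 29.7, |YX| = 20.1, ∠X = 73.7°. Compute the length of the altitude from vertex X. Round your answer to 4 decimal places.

By the law of cosines, |ZY|² = |YX|² + |XZ|² − 2·|YX|·|XZ|·cos X = 951, so |ZY| ≈ 30.838.
Area = ½·|YX|·|XZ|·sin X ≈ 286.49.
The altitude from X has length 2·area/|ZY| ≈ 18.58.

h_X ≈ 18.5800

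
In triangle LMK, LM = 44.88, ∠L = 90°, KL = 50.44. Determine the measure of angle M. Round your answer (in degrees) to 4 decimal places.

By the law of cosines, MK² = KL² + LM² − 2·KL·LM·cos L = 4558.4, so MK ≈ 67.516.
Law of cosines again: cos M = (LM² + MK² − KL²)/(2·LM·MK) ≈ 0.66473, so ∠M ≈ 48.34°.

∠M ≈ 48.3383°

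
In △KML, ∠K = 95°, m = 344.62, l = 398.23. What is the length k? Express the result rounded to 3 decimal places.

By the law of cosines, k² = m² + l² − 2·m·l·cos K = 3.0127e+05, so k ≈ 548.88.

548.883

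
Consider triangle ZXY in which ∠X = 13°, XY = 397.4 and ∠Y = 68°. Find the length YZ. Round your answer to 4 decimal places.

90.5099

The third angle is ∠Z = 180° − ∠X − ∠Y = 99.00°.
Law of sines: YZ = XY·sin X/sin Z ≈ 90.51.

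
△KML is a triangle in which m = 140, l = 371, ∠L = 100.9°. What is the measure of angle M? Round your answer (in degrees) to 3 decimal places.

∠M ≈ 21.750°

Law of sines: sin M = m·sin L/l ≈ 0.37055.
Since l ≥ m, only the acute value applies: ∠M ≈ 21.75°.
Then ∠K = 180° − ∠L − ∠M ≈ 57.35°.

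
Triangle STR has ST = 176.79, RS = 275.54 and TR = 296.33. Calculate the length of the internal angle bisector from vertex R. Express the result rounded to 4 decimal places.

271.7488

By the law of cosines, cos R = (TR² + RS² − ST²) / (2·TR·RS) ≈ 0.81125, so ∠R ≈ 35.78°.
The bisector from R has length 2·TR·RS·cos(∠R/2)/(TR+RS) ≈ 271.75.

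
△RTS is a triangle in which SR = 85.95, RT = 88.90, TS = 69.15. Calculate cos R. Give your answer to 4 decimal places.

By the law of cosines, cos R = (SR² + RT² − TS²) / (2·SR·RT) ≈ 0.68767, so ∠R ≈ 0.813 rad.

cos R ≈ 0.6877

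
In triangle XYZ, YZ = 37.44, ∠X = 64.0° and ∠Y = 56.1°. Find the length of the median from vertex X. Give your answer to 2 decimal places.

m_X ≈ 29.94

The third angle is ∠Z = 180° − ∠X − ∠Y = 59.90°.
Law of sines: ZX = YZ·sin Y/sin X ≈ 34.575.
Law of sines: XY = YZ·sin Z/sin X ≈ 36.039.
Median from X: ½√(2·ZX² + 2·XY² − YZ²) ≈ 29.944.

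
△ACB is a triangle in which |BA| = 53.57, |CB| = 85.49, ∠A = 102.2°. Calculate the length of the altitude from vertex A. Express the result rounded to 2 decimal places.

Law of sines: sin C = |BA|·sin A/|CB| ≈ 0.61247.
Since |CB| ≥ |BA|, only the acute value applies: ∠C ≈ 37.77°.
Then ∠B = 180° − ∠A − ∠C ≈ 40.03°.
Law of sines gives |AC| = |CB|·sin B/sin A ≈ 56.259.
Area = ½·|CB|·|BA|·sin B ≈ 1472.9.
The altitude from A has length 2·area/|CB| ≈ 34.457.

h_A ≈ 34.46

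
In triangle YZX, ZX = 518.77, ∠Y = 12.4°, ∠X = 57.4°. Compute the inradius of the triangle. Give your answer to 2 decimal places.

The third angle is ∠Z = 180° − ∠X − ∠Y = 110.20°.
Law of sines: XY = ZX·sin Z/sin Y ≈ 2267.3.
Law of sines: YZ = ZX·sin X/sin Y ≈ 2035.2.
Area = ½·ZX·XY·sin X ≈ 4.9544e+05.
Semiperimeter s = (518.77+2267.3+2035.2)/2 = 2410.6.
Inradius = area/s = 4.9544e+05/2410.6 ≈ 205.52.

205.52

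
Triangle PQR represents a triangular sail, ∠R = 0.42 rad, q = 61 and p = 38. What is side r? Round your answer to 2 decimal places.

30.53

By the law of cosines, r² = p² + q² − 2·p·q·cos R = 931.92, so r ≈ 30.527.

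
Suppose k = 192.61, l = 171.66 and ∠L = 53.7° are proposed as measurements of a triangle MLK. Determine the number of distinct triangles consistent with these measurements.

2

k·sin L = 192.61·sin(53.7°) ≈ 155.2.
Since k sin L < l < k (155.2 < 171.66 < 192.61), two triangles exist.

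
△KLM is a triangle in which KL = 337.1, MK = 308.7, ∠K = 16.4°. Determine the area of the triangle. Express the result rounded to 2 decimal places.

area ≈ 14690.62

Area = ½·MK·KL·sin K ≈ 14691.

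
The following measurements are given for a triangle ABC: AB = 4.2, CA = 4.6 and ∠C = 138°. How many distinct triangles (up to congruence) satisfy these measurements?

0

CA·sin C = 4.6·sin(138°) ≈ 3.078.
Since ∠C is not acute, a triangle exists only if AB > CA; here AB ≤ CA, so there is no triangle.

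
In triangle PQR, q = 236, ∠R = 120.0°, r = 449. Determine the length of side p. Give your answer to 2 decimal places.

281.79

Law of sines: sin Q = q·sin R/r ≈ 0.45519.
Since r ≥ q, only the acute value applies: ∠Q ≈ 27.08°.
Then ∠P = 180° − ∠R − ∠Q ≈ 32.92°.
Law of sines gives p = r·sin P/sin R ≈ 281.79.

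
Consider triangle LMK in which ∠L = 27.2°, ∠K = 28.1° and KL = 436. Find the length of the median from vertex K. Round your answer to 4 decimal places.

329.8947

The third angle is ∠M = 180° − ∠K − ∠L = 124.70°.
Law of sines: MK = KL·sin L/sin M ≈ 242.41.
Law of sines: LM = KL·sin K/sin M ≈ 249.79.
Median from K: ½√(2·MK² + 2·KL² − LM²) ≈ 329.89.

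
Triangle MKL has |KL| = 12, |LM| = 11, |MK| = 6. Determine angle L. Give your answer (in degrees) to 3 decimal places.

By the law of cosines, cos L = (|KL|² + |LM|² − |MK|²) / (2·|KL|·|LM|) ≈ 0.86742, so ∠L ≈ 29.84°.

29.839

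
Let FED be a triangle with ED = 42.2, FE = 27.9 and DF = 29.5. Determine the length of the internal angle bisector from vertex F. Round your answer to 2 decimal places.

By the law of cosines, cos F = (DF² + FE² − ED²) / (2·DF·FE) ≈ -0.08030, so ∠F ≈ 94.61°.
The bisector from F has length 2·DF·FE·cos(∠F/2)/(DF+FE) ≈ 19.447.

t_F ≈ 19.45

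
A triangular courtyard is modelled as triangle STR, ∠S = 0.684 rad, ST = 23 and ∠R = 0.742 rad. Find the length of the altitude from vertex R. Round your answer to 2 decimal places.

The third angle is ∠T = π − ∠R − ∠S = 1.716 rad.
Law of sines: TR = ST·sin S/sin R ≈ 21.507.
Law of sines: RS = ST·sin T/sin R ≈ 33.679.
Area = ½·ST·TR·sin T ≈ 244.74.
The altitude from R has length 2·area/ST ≈ 21.282.

h_R ≈ 21.28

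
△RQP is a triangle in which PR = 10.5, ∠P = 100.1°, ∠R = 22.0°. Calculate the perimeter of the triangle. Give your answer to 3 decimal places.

27.346

The third angle is ∠Q = 180° − ∠P − ∠R = 57.90°.
Law of sines: QP = PR·sin R/sin Q ≈ 4.6432.
Law of sines: RQ = PR·sin P/sin Q ≈ 12.203.
Semiperimeter s = (4.6432+10.5+12.203)/2 = 13.673.
Perimeter = 4.6432 + 10.5 + 12.203 = 27.346.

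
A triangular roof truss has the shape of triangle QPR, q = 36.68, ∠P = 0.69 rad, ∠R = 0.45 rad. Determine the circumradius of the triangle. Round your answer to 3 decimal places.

The third angle is ∠Q = π − ∠P − ∠R = 2.002 rad.
Law of sines: p = q·sin P/sin Q ≈ 25.696.
Law of sines: r = q·sin R/sin Q ≈ 17.559.
Circumradius = q/(2 sin Q) ≈ 20.184.

20.184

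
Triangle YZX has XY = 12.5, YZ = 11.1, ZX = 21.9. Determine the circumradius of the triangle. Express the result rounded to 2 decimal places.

By the law of cosines, cos Y = (XY² + YZ² − ZX²) / (2·XY·YZ) ≈ -0.72126, so ∠Y ≈ 136.16°.
Circumradius = ZX/(2 sin Y) ≈ 15.809.

R ≈ 15.81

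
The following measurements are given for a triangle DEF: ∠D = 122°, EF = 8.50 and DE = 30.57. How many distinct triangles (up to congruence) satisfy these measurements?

DE·sin D = 30.57·sin(122°) ≈ 25.92.
Since ∠D is not acute, a triangle exists only if EF > DE; here EF ≤ DE, so there is no triangle.

0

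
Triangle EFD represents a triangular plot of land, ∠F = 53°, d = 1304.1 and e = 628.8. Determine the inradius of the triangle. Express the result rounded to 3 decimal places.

219.320

By the law of cosines, f² = d² + e² − 2·d·e·cos F = 1.1091e+06, so f ≈ 1053.1.
Area = ½·d·e·sin F ≈ 3.2745e+05.
Semiperimeter s = (628.8+1053.1+1304.1)/2 = 1493.
Inradius = area/s = 3.2745e+05/1493 ≈ 219.32.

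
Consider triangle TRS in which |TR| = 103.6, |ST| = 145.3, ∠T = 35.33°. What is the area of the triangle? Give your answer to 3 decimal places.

Area = ½·|ST|·|TR|·sin T ≈ 4352.5.

4352.484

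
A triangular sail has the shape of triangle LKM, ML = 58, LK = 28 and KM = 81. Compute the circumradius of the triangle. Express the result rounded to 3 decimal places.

By the law of cosines, cos L = (ML² + LK² − KM²) / (2·ML·LK) ≈ -0.74292, so ∠L ≈ 2.408 rad.
Circumradius = KM/(2 sin L) ≈ 60.504.

60.504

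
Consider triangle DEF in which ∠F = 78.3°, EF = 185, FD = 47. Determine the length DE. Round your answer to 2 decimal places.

By the law of cosines, DE² = EF² + FD² − 2·EF·FD·cos F = 32908, so DE ≈ 181.4.

181.40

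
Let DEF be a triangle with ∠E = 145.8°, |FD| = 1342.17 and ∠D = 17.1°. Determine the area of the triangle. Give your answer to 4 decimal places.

138547.3124

The third angle is ∠F = 180° − ∠D − ∠E = 17.10°.
Law of sines: |EF| = |FD|·sin D/sin E ≈ 702.12.
Law of sines: |DE| = |FD|·sin F/sin E ≈ 702.12.
Area = ½·|FD|·|EF|·sin F ≈ 1.3855e+05.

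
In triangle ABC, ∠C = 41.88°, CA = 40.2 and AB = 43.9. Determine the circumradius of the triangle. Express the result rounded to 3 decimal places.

Law of sines: sin B = CA·sin C/AB ≈ 0.61131.
Since AB ≥ CA, only the acute value applies: ∠B ≈ 37.68°.
Then ∠A = 180° − ∠C − ∠B ≈ 100.44°.
Law of sines gives BC = AB·sin A/sin C ≈ 64.673.
Circumradius = AB/(2 sin C) ≈ 32.88.

32.880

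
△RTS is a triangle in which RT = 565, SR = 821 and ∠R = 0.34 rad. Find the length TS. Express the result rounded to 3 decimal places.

344.448

By the law of cosines, TS² = SR² + RT² − 2·SR·RT·cos R = 1.1864e+05, so TS ≈ 344.45.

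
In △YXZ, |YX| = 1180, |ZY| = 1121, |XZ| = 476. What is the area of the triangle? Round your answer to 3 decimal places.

265830.190

Semiperimeter s = (476 + 1121 + 1180)/2 = 1388.5.
Heron's formula: area = √(1388.5·912.5·267.5·208.5) ≈ 2.6583e+05.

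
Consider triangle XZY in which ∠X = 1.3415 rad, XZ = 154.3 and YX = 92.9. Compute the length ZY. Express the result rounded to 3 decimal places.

161.005

By the law of cosines, ZY² = YX² + XZ² − 2·YX·XZ·cos X = 25923, so ZY ≈ 161.01.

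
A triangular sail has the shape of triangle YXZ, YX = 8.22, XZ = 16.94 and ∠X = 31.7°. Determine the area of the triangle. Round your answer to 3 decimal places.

area ≈ 36.585

Area = ½·YX·XZ·sin X ≈ 36.585.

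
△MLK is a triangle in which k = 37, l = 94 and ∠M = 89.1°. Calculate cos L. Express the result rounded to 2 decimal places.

0.35

By the law of cosines, m² = l² + k² − 2·l·k·cos M = 10096, so m ≈ 100.48.
Law of cosines again: cos L = (k² + m² − l²)/(2·k·m) ≈ 0.35355, so ∠L ≈ 69.30°.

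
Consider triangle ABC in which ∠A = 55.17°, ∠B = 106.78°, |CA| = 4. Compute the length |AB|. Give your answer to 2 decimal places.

The third angle is ∠C = 180° − ∠A − ∠B = 18.05°.
Law of sines: |AB| = |CA|·sin C/sin B ≈ 1.2945.

1.29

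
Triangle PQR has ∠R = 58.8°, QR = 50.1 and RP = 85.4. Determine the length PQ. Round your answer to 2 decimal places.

73.28

By the law of cosines, PQ² = QR² + RP² − 2·QR·RP·cos R = 5370.4, so PQ ≈ 73.283.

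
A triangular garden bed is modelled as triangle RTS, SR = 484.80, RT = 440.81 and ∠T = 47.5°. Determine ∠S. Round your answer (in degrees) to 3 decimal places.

Law of sines: sin S = RT·sin T/SR ≈ 0.67038.
Since SR ≥ RT, only the acute value applies: ∠S ≈ 42.10°.
Then ∠R = 180° − ∠T − ∠S ≈ 90.40°.

∠S ≈ 42.096°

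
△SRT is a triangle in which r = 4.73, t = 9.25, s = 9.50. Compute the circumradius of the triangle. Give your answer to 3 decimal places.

By the law of cosines, cos S = (r² + t² − s²) / (2·r·t) ≈ 0.20211, so ∠S ≈ 78.34°.
Circumradius = s/(2 sin S) ≈ 4.8501.

4.850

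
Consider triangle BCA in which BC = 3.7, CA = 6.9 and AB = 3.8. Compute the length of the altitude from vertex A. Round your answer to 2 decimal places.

Semiperimeter s = (6.9 + 3.8 + 3.7)/2 = 7.2.
Heron's formula: area = √(7.2·0.3·3.4·3.5) ≈ 5.0699.
The altitude from A has length 2·area/BC ≈ 2.7405.

2.74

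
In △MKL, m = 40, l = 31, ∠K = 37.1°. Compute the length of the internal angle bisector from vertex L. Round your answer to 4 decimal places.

27.2073

By the law of cosines, k² = l² + m² − 2·l·m·cos K = 582.99, so k ≈ 24.145.
Law of cosines again: cos L = (m² + k² − l²)/(2·m·k) ≈ 0.63263, so ∠L ≈ 50.76°.
The bisector from L has length 2·m·k·cos(∠L/2)/(m+k) ≈ 27.207.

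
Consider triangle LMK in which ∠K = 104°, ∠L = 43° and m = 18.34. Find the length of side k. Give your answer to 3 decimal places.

32.673

The third angle is ∠M = 180° − ∠K − ∠L = 33.00°.
Law of sines: k = m·sin K/sin M ≈ 32.673.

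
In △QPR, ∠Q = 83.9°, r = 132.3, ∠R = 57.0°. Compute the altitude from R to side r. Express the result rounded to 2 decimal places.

h_R ≈ 98.93

The third angle is ∠P = 180° − ∠R − ∠Q = 39.10°.
Law of sines: q = r·sin Q/sin R ≈ 156.86.
Law of sines: p = r·sin P/sin R ≈ 99.489.
Area = ½·r·q·sin P ≈ 6543.9.
The altitude from R has length 2·area/r ≈ 98.926.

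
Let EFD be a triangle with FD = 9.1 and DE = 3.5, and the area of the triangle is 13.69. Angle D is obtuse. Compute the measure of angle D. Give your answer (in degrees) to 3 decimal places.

120.722

From area = ½·FD·DE·sin D, we get sin D = 2·area/(FD·DE) ≈ 0.85965.
Taking the obtuse solution, ∠D ≈ 120.72°.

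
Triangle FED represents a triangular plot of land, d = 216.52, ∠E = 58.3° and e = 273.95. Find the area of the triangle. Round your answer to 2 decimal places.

Law of sines: sin D = d·sin E/e ≈ 0.67245.
Since e ≥ d, only the acute value applies: ∠D ≈ 42.26°.
Then ∠F = 180° − ∠E − ∠D ≈ 79.44°.
Law of sines gives f = e·sin F/sin E ≈ 316.54.
Area = ½·e·d·sin F ≈ 29156.

area ≈ 29155.87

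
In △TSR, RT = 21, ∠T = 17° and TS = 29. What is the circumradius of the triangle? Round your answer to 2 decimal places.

By the law of cosines, SR² = RT² + TS² − 2·RT·TS·cos T = 117.22, so SR ≈ 10.827.
Area = ½·RT·TS·sin T ≈ 89.027.
Circumradius = SR/(2 sin T) ≈ 18.516.

18.52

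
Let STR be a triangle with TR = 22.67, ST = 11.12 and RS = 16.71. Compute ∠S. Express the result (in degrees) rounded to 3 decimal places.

By the law of cosines, cos S = (RS² + ST² − TR²) / (2·RS·ST) ≈ -0.29882, so ∠S ≈ 107.39°.

∠S ≈ 107.387°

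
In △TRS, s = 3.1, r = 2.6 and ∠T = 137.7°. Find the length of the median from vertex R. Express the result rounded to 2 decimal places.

By the law of cosines, t² = r² + s² − 2·r·s·cos T = 28.293, so t ≈ 5.3191.
Median from R: ½√(2·s² + 2·t² − r²) ≈ 4.1547.

4.15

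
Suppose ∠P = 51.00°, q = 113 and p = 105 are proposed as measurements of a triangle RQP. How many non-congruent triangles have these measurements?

q·sin P = 113·sin(51.00°) ≈ 87.82.
Since q sin P < p < q (87.82 < 105 < 113), two triangles exist.

2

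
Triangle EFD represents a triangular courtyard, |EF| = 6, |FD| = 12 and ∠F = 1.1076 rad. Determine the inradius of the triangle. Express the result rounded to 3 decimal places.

2.240

By the law of cosines, |DE|² = |EF|² + |FD|² − 2·|EF|·|FD|·cos F = 115.66, so |DE| ≈ 10.755.
Area = ½·|EF|·|FD|·sin F ≈ 32.207.
Semiperimeter s = (12+10.755+6)/2 = 14.377.
Inradius = area/s = 32.207/14.377 ≈ 2.2401.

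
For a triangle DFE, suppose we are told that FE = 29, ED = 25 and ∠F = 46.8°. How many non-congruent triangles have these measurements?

2

FE·sin F = 29·sin(46.8°) ≈ 21.14.
Since FE sin F < ED < FE (21.14 < 25 < 29), two triangles exist.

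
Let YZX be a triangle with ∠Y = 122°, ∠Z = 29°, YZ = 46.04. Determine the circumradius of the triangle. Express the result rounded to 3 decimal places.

The third angle is ∠X = 180° − ∠Y − ∠Z = 29.00°.
Law of sines: ZX = YZ·sin Y/sin X ≈ 80.535.
Law of sines: XY = YZ·sin Z/sin X ≈ 46.04.
Circumradius = YZ/(2 sin X) ≈ 47.483.

R ≈ 47.483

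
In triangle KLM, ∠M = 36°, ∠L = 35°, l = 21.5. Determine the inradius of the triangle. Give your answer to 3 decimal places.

The third angle is ∠K = 180° − ∠L − ∠M = 109.00°.
Law of sines: k = l·sin K/sin L ≈ 35.442.
Law of sines: m = l·sin M/sin L ≈ 22.033.
Area = ½·l·k·sin M ≈ 223.95.
Semiperimeter s = (35.442+21.5+22.033)/2 = 39.487.
Inradius = area/s = 223.95/39.487 ≈ 5.6714.

5.671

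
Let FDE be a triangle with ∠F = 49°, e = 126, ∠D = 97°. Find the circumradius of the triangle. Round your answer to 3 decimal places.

The third angle is ∠E = 180° − ∠F − ∠D = 34.00°.
Law of sines: f = e·sin F/sin E ≈ 170.05.
Law of sines: d = e·sin D/sin E ≈ 223.65.
Circumradius = e/(2 sin E) ≈ 112.66.

112.662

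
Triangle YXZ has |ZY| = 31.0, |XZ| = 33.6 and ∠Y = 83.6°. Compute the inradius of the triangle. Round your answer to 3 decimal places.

Law of sines: sin X = |ZY|·sin Y/|XZ| ≈ 0.91687.
Since |XZ| ≥ |ZY|, only the acute value applies: ∠X ≈ 66.47°.
Then ∠Z = 180° − ∠Y − ∠X ≈ 29.93°.
Law of sines gives |YX| = |XZ|·sin Z/sin Y ≈ 16.868.
Area = ½·|XZ|·|ZY|·sin Z ≈ 259.83.
Semiperimeter s = (33.6+31+16.868)/2 = 40.734.
Inradius = area/s = 259.83/40.734 ≈ 6.3786.

6.379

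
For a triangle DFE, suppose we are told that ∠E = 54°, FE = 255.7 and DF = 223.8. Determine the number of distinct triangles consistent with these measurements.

FE·sin E = 255.7·sin(54°) ≈ 206.9.
Since FE sin E < DF < FE (206.9 < 223.8 < 255.7), two triangles exist.

2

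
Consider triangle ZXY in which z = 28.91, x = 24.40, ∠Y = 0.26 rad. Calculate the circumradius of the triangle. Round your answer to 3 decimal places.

By the law of cosines, y² = z² + x² − 2·z·x·cos Y = 67.757, so y ≈ 8.2315.
Area = ½·z·x·sin Y ≈ 90.673.
Circumradius = y/(2 sin Y) ≈ 16.01.

R ≈ 16.010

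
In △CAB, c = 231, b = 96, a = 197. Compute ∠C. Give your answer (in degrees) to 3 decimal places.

By the law of cosines, cos C = (a² + b² − c²) / (2·a·b) ≈ -0.14107, so ∠C ≈ 98.11°.

98.110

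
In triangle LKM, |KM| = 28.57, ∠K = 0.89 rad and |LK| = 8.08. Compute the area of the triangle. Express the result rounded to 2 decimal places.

Area = ½·|LK|·|KM|·sin K ≈ 89.692.

area ≈ 89.69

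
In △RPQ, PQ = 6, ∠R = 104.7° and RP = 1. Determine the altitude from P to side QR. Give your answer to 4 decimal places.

h_P ≈ 0.9673

Law of sines: sin Q = RP·sin R/PQ ≈ 0.16121.
Since PQ ≥ RP, only the acute value applies: ∠Q ≈ 9.28°.
Then ∠P = 180° − ∠R − ∠Q ≈ 66.02°.
Law of sines gives QR = PQ·sin P/sin R ≈ 5.6678.
Area = ½·PQ·RP·sin P ≈ 2.7411.
The altitude from P has length 2·area/QR ≈ 0.96727.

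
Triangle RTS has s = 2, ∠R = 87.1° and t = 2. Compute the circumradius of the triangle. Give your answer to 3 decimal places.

By the law of cosines, r² = t² + s² − 2·t·s·cos R = 7.5953, so r ≈ 2.7559.
Area = ½·t·s·sin R ≈ 1.9974.
Circumradius = r/(2 sin R) ≈ 1.3797.

1.380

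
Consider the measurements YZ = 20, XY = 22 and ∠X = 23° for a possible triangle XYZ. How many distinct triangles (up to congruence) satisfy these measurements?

2

XY·sin X = 22·sin(23°) ≈ 8.596.
Since XY sin X < YZ < XY (8.596 < 20 < 22), two triangles exist.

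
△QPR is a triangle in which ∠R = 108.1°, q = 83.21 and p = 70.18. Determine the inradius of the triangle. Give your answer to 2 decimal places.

By the law of cosines, r² = q² + p² − 2·q·p·cos R = 15478, so r ≈ 124.41.
Area = ½·q·p·sin R ≈ 2775.4.
Semiperimeter s = (83.21+70.18+124.41)/2 = 138.9.
Inradius = area/s = 2775.4/138.9 ≈ 19.981.

19.98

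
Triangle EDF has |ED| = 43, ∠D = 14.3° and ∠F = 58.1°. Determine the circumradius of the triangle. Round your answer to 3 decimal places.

The third angle is ∠E = 180° − ∠D − ∠F = 107.60°.
Law of sines: |DF| = |ED|·sin E/sin F ≈ 48.279.
Law of sines: |FE| = |ED|·sin D/sin F ≈ 12.51.
Circumradius = |ED|/(2 sin F) ≈ 25.325.

25.325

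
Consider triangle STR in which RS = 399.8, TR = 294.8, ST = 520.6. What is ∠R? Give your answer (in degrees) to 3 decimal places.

By the law of cosines, cos R = (TR² + RS² − ST²) / (2·TR·RS) ≈ -0.10299, so ∠R ≈ 95.91°.

∠R ≈ 95.911°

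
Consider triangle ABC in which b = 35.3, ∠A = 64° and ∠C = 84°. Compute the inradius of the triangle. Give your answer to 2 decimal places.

The third angle is ∠B = 180° − ∠C − ∠A = 32.00°.
Law of sines: a = b·sin A/sin B ≈ 59.872.
Law of sines: c = b·sin C/sin B ≈ 66.249.
Area = ½·b·a·sin C ≈ 1051.
Semiperimeter s = (59.872+35.3+66.249)/2 = 80.711.
Inradius = area/s = 1051/80.711 ≈ 13.021.

13.02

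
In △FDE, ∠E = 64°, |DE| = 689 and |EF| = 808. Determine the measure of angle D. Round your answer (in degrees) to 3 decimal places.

∠D ≈ 65.250°

By the law of cosines, |FD|² = |DE|² + |EF|² − 2·|DE|·|EF|·cos E = 6.3949e+05, so |FD| ≈ 799.68.
Law of cosines again: cos D = (|FD|² + |DE|² − |EF|²)/(2·|FD|·|DE|) ≈ 0.41866, so ∠D ≈ 65.25°.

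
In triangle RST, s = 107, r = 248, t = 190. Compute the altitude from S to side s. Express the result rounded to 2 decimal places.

178.46

Semiperimeter p = (248 + 107 + 190)/2 = 272.5.
Heron's formula: area = √(272.5·24.5·165.5·82.5) ≈ 9547.6.
The altitude from S has length 2·area/s ≈ 178.46.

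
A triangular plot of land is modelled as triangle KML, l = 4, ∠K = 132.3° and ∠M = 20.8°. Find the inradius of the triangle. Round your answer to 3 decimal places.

The third angle is ∠L = 180° − ∠K − ∠M = 26.90°.
Law of sines: k = l·sin K/sin L ≈ 6.5391.
Law of sines: m = l·sin M/sin L ≈ 3.1395.
Area = ½·l·k·sin M ≈ 4.6442.
Semiperimeter s = (6.5391+3.1395+4)/2 = 6.8393.
Inradius = area/s = 4.6442/6.8393 ≈ 0.67904.

0.679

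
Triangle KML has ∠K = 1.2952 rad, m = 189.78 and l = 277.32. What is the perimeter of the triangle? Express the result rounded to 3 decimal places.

By the law of cosines, k² = m² + l² − 2·m·l·cos K = 84280, so k ≈ 290.31.
Semiperimeter s = (290.31+189.78+277.32)/2 = 378.7.
Perimeter = 290.31 + 189.78 + 277.32 = 757.41.

757.409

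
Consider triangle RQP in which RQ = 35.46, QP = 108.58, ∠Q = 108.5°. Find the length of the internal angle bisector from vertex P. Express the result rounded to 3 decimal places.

By the law of cosines, PR² = RQ² + QP² − 2·RQ·QP·cos Q = 15490, so PR ≈ 124.46.
Law of cosines again: cos P = (QP² + PR² − RQ²)/(2·QP·PR) ≈ 0.96281, so ∠P ≈ 15.68°.
The bisector from P has length 2·QP·PR·cos(∠P/2)/(QP+PR) ≈ 114.9.

114.896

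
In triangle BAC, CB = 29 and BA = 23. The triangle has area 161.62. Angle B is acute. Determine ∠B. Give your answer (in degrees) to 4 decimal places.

∠B ≈ 28.9874°

From area = ½·CB·BA·sin B, we get sin B = 2·area/(CB·BA) ≈ 0.48462.
Taking the acute solution, ∠B ≈ 28.99°.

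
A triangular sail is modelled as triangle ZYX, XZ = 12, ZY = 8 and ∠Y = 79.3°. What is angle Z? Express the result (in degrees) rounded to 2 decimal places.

Law of sines: sin X = ZY·sin Y/XZ ≈ 0.65508.
Since XZ ≥ ZY, only the acute value applies: ∠X ≈ 40.93°.
Then ∠Z = 180° − ∠Y − ∠X ≈ 59.77°.

∠Z ≈ 59.77°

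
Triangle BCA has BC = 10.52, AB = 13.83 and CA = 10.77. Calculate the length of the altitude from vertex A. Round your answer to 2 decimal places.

10.64

Semiperimeter s = (10.77 + 13.83 + 10.52)/2 = 17.56.
Heron's formula: area = √(17.56·6.79·3.73·7.04) ≈ 55.955.
The altitude from A has length 2·area/BC ≈ 10.638.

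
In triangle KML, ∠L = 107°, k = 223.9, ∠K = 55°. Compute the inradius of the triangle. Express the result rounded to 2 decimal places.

r ≈ 31.74

The third angle is ∠M = 180° − ∠L − ∠K = 18.00°.
Law of sines: m = k·sin M/sin K ≈ 84.464.
Law of sines: l = k·sin L/sin K ≈ 261.39.
Area = ½·k·m·sin L ≈ 9042.6.
Semiperimeter s = (223.9+84.464+261.39)/2 = 284.88.
Inradius = area/s = 9042.6/284.88 ≈ 31.742.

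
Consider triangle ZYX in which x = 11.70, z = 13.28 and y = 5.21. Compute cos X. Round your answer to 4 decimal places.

By the law of cosines, cos X = (z² + y² − x²) / (2·z·y) ≈ 0.48138, so ∠X ≈ 61.22°.

cos X ≈ 0.4814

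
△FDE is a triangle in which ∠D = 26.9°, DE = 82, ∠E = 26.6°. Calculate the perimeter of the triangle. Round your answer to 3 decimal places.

perimeter ≈ 173.827

The third angle is ∠F = 180° − ∠D − ∠E = 126.50°.
Law of sines: EF = DE·sin D/sin F ≈ 46.152.
Law of sines: FD = DE·sin E/sin F ≈ 45.675.
Semiperimeter s = (82+46.152+45.675)/2 = 86.914.
Perimeter = 82 + 46.152 + 45.675 = 173.83.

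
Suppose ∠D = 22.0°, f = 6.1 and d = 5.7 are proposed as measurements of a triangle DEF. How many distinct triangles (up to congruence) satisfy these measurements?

2

f·sin D = 6.1·sin(22.0°) ≈ 2.285.
Since f sin D < d < f (2.285 < 5.7 < 6.1), two triangles exist.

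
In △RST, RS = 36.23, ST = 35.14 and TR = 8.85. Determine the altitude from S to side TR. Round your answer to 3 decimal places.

h_S ≈ 35.140

Semiperimeter s = (35.14 + 8.85 + 36.23)/2 = 40.11.
Heron's formula: area = √(40.11·4.97·31.26·3.88) ≈ 155.49.
The altitude from S has length 2·area/TR ≈ 35.14.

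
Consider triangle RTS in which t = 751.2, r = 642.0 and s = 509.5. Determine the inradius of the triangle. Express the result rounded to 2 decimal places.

Semiperimeter p = (642 + 751.2 + 509.5)/2 = 951.35.
Heron's formula: area = √(951.35·309.35·200.15·441.85) ≈ 1.6133e+05.
Inradius = area/p = 1.6133e+05/951.35 ≈ 169.58.

169.58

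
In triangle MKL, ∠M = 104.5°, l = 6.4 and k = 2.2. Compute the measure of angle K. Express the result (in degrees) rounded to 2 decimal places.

By the law of cosines, m² = k² + l² − 2·k·l·cos M = 52.851, so m ≈ 7.2698.
Law of cosines again: cos K = (l² + m² − k²)/(2·l·m) ≈ 0.95612, so ∠K ≈ 17.04°.

17.04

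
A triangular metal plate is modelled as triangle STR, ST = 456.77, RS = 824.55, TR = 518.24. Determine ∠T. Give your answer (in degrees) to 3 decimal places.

By the law of cosines, cos T = (ST² + TR² − RS²) / (2·ST·TR) ≈ -0.42809, so ∠T ≈ 115.35°.

∠T ≈ 115.346°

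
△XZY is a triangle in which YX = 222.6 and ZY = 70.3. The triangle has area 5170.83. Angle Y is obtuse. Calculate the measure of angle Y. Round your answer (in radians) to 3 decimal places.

From area = ½·ZY·YX·sin Y, we get sin Y = 2·area/(ZY·YX) ≈ 0.66086.
Taking the obtuse solution, ∠Y ≈ 2.4196 rad.

2.420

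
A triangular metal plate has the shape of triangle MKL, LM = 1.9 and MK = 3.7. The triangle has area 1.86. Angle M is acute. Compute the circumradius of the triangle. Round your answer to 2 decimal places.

R ≈ 2.19

From area = ½·LM·MK·sin M, we get sin M = 2·area/(LM·MK) ≈ 0.52916.
Taking the acute solution, ∠M ≈ 0.558 rad.
Law of cosines then gives KL ≈ 2.3173.
Circumradius = KL/(2 sin M) ≈ 2.1896.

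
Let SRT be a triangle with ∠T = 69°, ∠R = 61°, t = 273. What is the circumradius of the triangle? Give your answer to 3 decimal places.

146.211

The third angle is ∠S = 180° − ∠R − ∠T = 50.00°.
Law of sines: s = t·sin S/sin T ≈ 224.01.
Law of sines: r = t·sin R/sin T ≈ 255.76.
Circumradius = t/(2 sin T) ≈ 146.21.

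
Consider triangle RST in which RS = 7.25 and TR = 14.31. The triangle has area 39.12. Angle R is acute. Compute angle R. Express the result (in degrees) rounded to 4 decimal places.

From area = ½·TR·RS·sin R, we get sin R = 2·area/(TR·RS) ≈ 0.75414.
Taking the acute solution, ∠R ≈ 48.95°.

∠R ≈ 48.9502°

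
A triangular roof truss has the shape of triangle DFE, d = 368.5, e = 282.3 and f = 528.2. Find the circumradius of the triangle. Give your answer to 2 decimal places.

By the law of cosines, cos D = (f² + e² − d²) / (2·f·e) ≈ 0.74742, so ∠D ≈ 41.63°.
Circumradius = d/(2 sin D) ≈ 277.34.

R ≈ 277.34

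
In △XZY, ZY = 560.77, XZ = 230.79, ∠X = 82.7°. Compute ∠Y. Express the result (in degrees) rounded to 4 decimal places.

∠Y ≈ 24.0933°

Law of sines: sin Y = XZ·sin X/ZY ≈ 0.40822.
Since ZY ≥ XZ, only the acute value applies: ∠Y ≈ 24.09°.
Then ∠Z = 180° − ∠X − ∠Y ≈ 73.21°.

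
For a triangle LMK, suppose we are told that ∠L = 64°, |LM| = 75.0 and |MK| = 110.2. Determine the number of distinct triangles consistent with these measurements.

1

|LM|·sin L = 75.0·sin(64°) ≈ 67.41.
Since |MK| ≥ |LM|, exactly one triangle exists.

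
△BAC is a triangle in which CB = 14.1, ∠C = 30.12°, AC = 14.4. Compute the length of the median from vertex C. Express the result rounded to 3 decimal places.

By the law of cosines, BA² = AC² + CB² − 2·AC·CB·cos C = 54.92, so BA ≈ 7.4108.
Median from C: ½√(2·AC² + 2·CB² − BA²) ≈ 13.761.

m_C ≈ 13.761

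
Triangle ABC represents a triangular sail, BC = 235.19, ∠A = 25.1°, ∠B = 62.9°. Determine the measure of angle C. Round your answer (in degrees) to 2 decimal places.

∠C ≈ 92.00°

The third angle is ∠C = 180° − ∠A − ∠B = 92.00°.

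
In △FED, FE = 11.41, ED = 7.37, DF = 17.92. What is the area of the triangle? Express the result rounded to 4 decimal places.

Semiperimeter s = (7.37 + 17.92 + 11.41)/2 = 18.35.
Heron's formula: area = √(18.35·10.98·0.43·6.94) ≈ 24.521.

24.5207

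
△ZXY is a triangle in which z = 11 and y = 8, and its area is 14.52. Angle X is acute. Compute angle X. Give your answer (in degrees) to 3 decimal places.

19.269

From area = ½·y·z·sin X, we get sin X = 2·area/(y·z) ≈ 0.33000.
Taking the acute solution, ∠X ≈ 19.27°.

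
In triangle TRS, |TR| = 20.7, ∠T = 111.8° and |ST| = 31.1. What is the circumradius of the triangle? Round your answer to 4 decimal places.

By the law of cosines, |RS|² = |ST|² + |TR|² − 2·|ST|·|TR|·cos T = 1873.9, so |RS| ≈ 43.288.
Area = ½·|ST|·|TR|·sin T ≈ 298.87.
Circumradius = |RS|/(2 sin T) ≈ 23.311.

23.3111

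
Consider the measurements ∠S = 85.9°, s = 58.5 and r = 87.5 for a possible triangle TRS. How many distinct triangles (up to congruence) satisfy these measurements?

0

r·sin S = 87.5·sin(85.9°) ≈ 87.28.
Since s = 58.5 < 87.28 = r sin S, no triangle exists.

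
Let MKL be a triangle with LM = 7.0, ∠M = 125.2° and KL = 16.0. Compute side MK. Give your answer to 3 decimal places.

Law of sines: sin K = LM·sin M/KL ≈ 0.35750.
Since KL ≥ LM, only the acute value applies: ∠K ≈ 20.95°.
Then ∠L = 180° − ∠M − ∠K ≈ 33.85°.
Law of sines gives MK = KL·sin L/sin M ≈ 10.908.

10.908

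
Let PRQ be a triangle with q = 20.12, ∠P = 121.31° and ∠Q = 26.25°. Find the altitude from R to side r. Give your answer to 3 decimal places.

h_R ≈ 17.190

The third angle is ∠R = 180° − ∠Q − ∠P = 32.44°.
Law of sines: p = q·sin P/sin Q ≈ 38.866.
Law of sines: r = q·sin R/sin Q ≈ 24.402.
Area = ½·q·p·sin R ≈ 209.73.
The altitude from R has length 2·area/r ≈ 17.19.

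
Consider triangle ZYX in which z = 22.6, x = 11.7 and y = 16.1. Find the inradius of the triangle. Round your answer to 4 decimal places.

r ≈ 3.5602

Semiperimeter s = (22.6 + 16.1 + 11.7)/2 = 25.2.
Heron's formula: area = √(25.2·2.6·9.1·13.5) ≈ 89.717.
Inradius = area/s = 89.717/25.2 ≈ 3.5602.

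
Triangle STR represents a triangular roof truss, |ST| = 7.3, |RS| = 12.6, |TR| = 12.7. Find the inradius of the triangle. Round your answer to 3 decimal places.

r ≈ 2.712

Semiperimeter s = (12.7 + 12.6 + 7.3)/2 = 16.3.
Heron's formula: area = √(16.3·3.6·3.7·9) ≈ 44.205.
Inradius = area/s = 44.205/16.3 ≈ 2.7119.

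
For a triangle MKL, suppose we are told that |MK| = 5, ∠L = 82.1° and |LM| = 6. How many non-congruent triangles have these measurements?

0

|LM|·sin L = 6·sin(82.1°) ≈ 5.943.
Since |MK| = 5 < 5.943 = |LM| sin L, no triangle exists.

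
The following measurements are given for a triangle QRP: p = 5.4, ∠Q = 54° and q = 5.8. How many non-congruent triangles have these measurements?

p·sin Q = 5.4·sin(54°) ≈ 4.369.
Since q ≥ p, exactly one triangle exists.

1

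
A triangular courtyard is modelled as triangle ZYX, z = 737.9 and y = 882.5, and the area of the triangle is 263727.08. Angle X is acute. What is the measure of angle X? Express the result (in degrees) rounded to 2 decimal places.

From area = ½·z·y·sin X, we get sin X = 2·area/(z·y) ≈ 0.80998.
Taking the acute solution, ∠X ≈ 54.09°.

54.09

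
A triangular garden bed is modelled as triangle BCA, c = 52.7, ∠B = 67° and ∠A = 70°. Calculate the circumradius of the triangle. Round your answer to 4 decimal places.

38.6365

The third angle is ∠C = 180° − ∠A − ∠B = 43.00°.
Law of sines: b = c·sin B/sin C ≈ 71.13.
Law of sines: a = c·sin A/sin C ≈ 72.613.
Circumradius = c/(2 sin C) ≈ 38.636.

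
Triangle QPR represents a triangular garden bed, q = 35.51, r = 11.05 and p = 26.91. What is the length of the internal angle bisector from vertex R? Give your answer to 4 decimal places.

t_R ≈ 30.4241

By the law of cosines, cos R = (q² + p² − r²) / (2·q·p) ≈ 0.97481, so ∠R ≈ 12.89°.
The bisector from R has length 2·q·p·cos(∠R/2)/(q+p) ≈ 30.424.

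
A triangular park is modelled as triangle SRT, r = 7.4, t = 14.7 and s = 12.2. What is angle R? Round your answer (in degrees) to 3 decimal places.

30.145

By the law of cosines, cos R = (t² + s² − r²) / (2·t·s) ≈ 0.86475, so ∠R ≈ 30.15°.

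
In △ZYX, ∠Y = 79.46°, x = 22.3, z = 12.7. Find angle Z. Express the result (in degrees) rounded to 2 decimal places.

∠Z ≈ 32.01°

By the law of cosines, y² = x² + z² − 2·x·z·cos Y = 554.97, so y ≈ 23.558.
Law of cosines again: cos Z = (y² + x² − z²)/(2·y·x) ≈ 0.84800, so ∠Z ≈ 32.01°.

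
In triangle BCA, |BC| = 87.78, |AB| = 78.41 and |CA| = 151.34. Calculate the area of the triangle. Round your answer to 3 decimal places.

Semiperimeter s = (151.34 + 78.41 + 87.78)/2 = 158.76.
Heron's formula: area = √(158.76·7.425·80.355·70.985) ≈ 2593.1.

2593.077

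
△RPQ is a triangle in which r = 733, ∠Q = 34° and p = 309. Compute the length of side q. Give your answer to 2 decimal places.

By the law of cosines, q² = r² + p² − 2·r·p·cos Q = 2.5722e+05, so q ≈ 507.17.

507.17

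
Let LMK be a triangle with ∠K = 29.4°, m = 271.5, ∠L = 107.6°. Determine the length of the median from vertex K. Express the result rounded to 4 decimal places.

The third angle is ∠M = 180° − ∠K − ∠L = 43.00°.
Law of sines: l = m·sin L/sin M ≈ 379.46.
Law of sines: k = m·sin K/sin M ≈ 195.43.
Median from K: ½√(2·l² + 2·m² − k²) ≈ 315.12.

m_K ≈ 315.1243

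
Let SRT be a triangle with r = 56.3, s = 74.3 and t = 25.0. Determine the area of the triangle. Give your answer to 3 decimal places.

Semiperimeter p = (74.3 + 56.3 + 25)/2 = 77.8.
Heron's formula: area = √(77.8·3.5·21.5·52.8) ≈ 555.98.

555.981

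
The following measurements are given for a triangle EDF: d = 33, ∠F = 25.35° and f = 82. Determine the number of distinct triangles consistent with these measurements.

1

d·sin F = 33·sin(25.35°) ≈ 14.13.
Since f ≥ d, exactly one triangle exists.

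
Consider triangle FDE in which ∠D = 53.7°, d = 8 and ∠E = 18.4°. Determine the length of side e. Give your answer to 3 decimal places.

3.133

The third angle is ∠F = 180° − ∠D − ∠E = 107.90°.
Law of sines: e = d·sin E/sin D ≈ 3.1333.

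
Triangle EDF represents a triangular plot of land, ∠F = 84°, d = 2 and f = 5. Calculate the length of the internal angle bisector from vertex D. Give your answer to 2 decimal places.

t_D ≈ 4.79

Law of sines: sin D = d·sin F/f ≈ 0.39781.
Since f ≥ d, only the acute value applies: ∠D ≈ 23.44°.
Then ∠E = 180° − ∠F − ∠D ≈ 72.56°.
Law of sines gives e = f·sin E/sin F ≈ 4.7964.
The bisector from D has length 2·f·e·cos(∠D/2)/(f+e) ≈ 4.794.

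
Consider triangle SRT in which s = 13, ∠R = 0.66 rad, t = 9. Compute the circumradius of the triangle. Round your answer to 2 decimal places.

By the law of cosines, r² = t² + s² − 2·t·s·cos R = 65.142, so r ≈ 8.071.
Area = ½·t·s·sin R ≈ 35.867.
Circumradius = r/(2 sin R) ≈ 6.582.

6.58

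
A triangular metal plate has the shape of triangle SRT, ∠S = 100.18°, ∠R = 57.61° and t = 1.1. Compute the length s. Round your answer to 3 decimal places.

2.864

The third angle is ∠T = 180° − ∠S − ∠R = 22.21°.
Law of sines: s = t·sin S/sin T ≈ 2.8642.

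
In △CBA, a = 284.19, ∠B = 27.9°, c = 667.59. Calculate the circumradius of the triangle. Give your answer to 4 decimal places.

By the law of cosines, b² = a² + c² − 2·a·c·cos B = 1.911e+05, so b ≈ 437.15.
Area = ½·a·c·sin B ≈ 44388.
Circumradius = b/(2 sin B) ≈ 467.11.

467.1106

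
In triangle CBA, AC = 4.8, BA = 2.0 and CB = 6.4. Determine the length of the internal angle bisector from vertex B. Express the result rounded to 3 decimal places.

t_B ≈ 2.936

By the law of cosines, cos B = (CB² + BA² − AC²) / (2·CB·BA) ≈ 0.85625, so ∠B ≈ 31.10°.
The bisector from B has length 2·CB·BA·cos(∠B/2)/(CB+BA) ≈ 2.9361.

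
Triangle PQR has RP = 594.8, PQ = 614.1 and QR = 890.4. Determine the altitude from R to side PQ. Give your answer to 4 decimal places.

Semiperimeter s = (890.4 + 594.8 + 614.1)/2 = 1049.6.
Heron's formula: area = √(1049.6·159.25·454.85·435.55) ≈ 1.8198e+05.
The altitude from R has length 2·area/PQ ≈ 592.66.

h_R ≈ 592.6605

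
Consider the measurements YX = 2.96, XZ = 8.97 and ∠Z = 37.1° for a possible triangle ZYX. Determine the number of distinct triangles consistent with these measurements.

XZ·sin Z = 8.97·sin(37.1°) ≈ 5.411.
Since YX = 2.96 < 5.411 = XZ sin Z, no triangle exists.

0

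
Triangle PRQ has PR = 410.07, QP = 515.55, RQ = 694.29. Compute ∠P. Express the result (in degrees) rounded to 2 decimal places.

By the law of cosines, cos P = (QP² + PR² − RQ²) / (2·QP·PR) ≈ -0.11373, so ∠P ≈ 96.53°.

96.53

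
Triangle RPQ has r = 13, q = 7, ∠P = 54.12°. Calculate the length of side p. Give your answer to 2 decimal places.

10.55

By the law of cosines, p² = q² + r² − 2·q·r·cos P = 111.33, so p ≈ 10.551.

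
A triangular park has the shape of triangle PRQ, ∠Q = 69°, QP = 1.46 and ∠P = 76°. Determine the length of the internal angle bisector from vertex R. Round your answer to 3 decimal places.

t_R ≈ 2.310

The third angle is ∠R = 180° − ∠Q − ∠P = 35.00°.
Law of sines: RQ = QP·sin P/sin R ≈ 2.4698.
Law of sines: PR = QP·sin Q/sin R ≈ 2.3764.
The bisector from R has length 2·PR·RQ·cos(∠R/2)/(PR+RQ) ≈ 2.3101.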